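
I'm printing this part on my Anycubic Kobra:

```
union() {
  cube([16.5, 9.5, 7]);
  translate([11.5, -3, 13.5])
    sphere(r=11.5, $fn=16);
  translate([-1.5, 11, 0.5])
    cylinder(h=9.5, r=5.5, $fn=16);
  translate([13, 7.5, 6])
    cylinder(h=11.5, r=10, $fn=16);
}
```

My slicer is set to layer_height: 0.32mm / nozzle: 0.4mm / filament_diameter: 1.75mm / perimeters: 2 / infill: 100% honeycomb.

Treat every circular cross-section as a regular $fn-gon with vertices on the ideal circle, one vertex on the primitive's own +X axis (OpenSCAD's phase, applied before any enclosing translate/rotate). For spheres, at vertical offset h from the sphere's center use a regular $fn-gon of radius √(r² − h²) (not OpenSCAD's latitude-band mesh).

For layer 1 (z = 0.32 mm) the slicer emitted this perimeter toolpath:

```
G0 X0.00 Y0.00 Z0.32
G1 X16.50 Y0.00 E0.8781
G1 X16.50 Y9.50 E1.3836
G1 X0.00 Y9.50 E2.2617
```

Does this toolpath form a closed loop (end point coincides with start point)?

Start point (G0): (0.00, 0.00). End point (last G1): the path does not return to the start — open.

no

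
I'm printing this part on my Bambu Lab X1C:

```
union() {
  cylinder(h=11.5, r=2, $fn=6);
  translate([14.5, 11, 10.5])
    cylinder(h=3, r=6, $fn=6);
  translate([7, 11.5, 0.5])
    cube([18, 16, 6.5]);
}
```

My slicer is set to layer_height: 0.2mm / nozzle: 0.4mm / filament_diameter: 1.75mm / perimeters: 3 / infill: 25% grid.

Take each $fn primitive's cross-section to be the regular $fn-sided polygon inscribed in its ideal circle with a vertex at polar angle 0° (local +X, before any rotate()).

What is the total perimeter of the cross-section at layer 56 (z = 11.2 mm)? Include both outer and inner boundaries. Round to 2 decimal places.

At z = 11.2 mm: the cylinder: section is a regular 6-gon, circumradius r=2 (perimeter = 2·6·2.000·sin(180°/6) = 12.00 mm); the r=6 cylinder at (14.5, 11) contributes a regular 6-gon of circumradius 6 (perimeter = 2·6·6.000·sin(180°/6) = 36.00 mm); the cube at (7, 11.5) is not intersected at this z (z outside [0.5, 7]); Merging all regions: the 2 present regions are separate (no shared area or edge), so areas and boundary lengths simply add and each stays a separate island — boundary = 48.00 mm. Overall, the cross-section has 2 separate islands. Total boundary length (outer) = 48.00 mm.

48.00 mm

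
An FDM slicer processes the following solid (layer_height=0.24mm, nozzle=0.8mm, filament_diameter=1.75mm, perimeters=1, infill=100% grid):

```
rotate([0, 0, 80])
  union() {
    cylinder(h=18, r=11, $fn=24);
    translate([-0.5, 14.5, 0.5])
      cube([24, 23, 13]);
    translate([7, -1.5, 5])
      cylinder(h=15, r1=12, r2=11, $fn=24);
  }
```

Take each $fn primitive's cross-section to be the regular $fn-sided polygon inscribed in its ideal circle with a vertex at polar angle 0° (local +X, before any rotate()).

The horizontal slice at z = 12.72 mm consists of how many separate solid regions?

At z = 12.72 mm: the cylinder: section is a regular 24-gon, circumradius r=11; the cube at (-0.5, 14.5) is present — its section is the full 24×23 rectangle; the cone at (7, -1.5) (r1=12→r2=11) has section circumradius 11.485 here — a regular 24-gon; Merging all regions: the regions partially overlap (shared area 235.09 mm²), so overlapping operands fuse into one piece — 2 connected regions; (rotated 80° about Z; rotation is an isometry so areas/perimeters/island counts are preserved). The result has 2 disconnected regions.

2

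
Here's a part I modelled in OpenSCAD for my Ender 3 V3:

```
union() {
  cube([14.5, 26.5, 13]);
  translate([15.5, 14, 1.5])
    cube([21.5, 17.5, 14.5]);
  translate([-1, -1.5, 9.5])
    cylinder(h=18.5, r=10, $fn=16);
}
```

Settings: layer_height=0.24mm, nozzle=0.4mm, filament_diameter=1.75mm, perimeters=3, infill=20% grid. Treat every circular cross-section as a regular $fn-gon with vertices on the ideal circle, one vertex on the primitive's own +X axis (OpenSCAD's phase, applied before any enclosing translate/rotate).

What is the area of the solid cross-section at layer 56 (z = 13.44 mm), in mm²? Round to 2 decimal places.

682.40 mm²

At z = 13.44 mm: the cube is not intersected at this z (z outside [0, 13]); the 21.5×17.5 cube at (15.5, 14) contributes its full rectangle (area 376.25 mm²); the r=10 cylinder at (-1, -1.5) gives a regular 16-gon of circumradius 10 (constant along its height) (area = (16/2)·10.000²·sin(360°/16) = 306.15 mm²); Combining (union): the 2 present regions are separate (no shared area or edge), so areas and boundary lengths simply add and each stays a separate island — area = 682.40 mm². Overall, the cross-section has 2 separate islands. Net area = 682.40 mm².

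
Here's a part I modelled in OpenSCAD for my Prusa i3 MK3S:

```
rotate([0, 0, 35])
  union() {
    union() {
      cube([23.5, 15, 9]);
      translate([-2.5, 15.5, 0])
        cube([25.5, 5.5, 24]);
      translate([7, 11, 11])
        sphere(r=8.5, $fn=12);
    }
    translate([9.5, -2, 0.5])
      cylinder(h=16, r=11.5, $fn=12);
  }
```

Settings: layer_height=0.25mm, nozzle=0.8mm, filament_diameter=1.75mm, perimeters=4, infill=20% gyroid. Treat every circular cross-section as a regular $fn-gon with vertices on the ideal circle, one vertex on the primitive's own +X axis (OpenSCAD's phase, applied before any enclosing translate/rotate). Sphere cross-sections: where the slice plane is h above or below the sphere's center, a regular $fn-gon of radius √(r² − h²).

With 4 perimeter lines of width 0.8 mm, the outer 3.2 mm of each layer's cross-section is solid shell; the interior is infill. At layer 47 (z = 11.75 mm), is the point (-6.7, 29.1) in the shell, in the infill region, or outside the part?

At z = 11.75 mm: the cube is not intersected at this z (z outside [0, 9]); the 25.5×5.5 cube at (-2.5, 15.5) contributes its full rectangle; the sphere at (7, 11): section is a regular 12-gon, circumradius = √(r²−h²) = √(8.5²−0.75²) = 8.467; Merging all regions: the regions partially overlap (shared area 36.81 mm²), so overlapping operands fuse into one piece — 1 connected region; the r=11.5 cylinder at (9.5, -2) gives a regular 12-gon of circumradius 11.5 (constant along its height); Taking the union: the regions partially overlap (shared area 60.90 mm²), so overlapping operands fuse into one piece — 1 connected region; (whole slice rotated 35° about Z — lengths, areas and connectivity unchanged). Overall, the cross-section is a single solid region. Undo the 35° rotation: the query point maps to (11.203, 27.680) in the un-rotated model frame. The nearest boundary edge runs (-2.50, 21.00)→(23.00, 21.00); distance from the point to it = 6.68 mm. The point is not inside any of the regions above, so it lies outside the cross-section (6.68 mm from the nearest boundary).

outside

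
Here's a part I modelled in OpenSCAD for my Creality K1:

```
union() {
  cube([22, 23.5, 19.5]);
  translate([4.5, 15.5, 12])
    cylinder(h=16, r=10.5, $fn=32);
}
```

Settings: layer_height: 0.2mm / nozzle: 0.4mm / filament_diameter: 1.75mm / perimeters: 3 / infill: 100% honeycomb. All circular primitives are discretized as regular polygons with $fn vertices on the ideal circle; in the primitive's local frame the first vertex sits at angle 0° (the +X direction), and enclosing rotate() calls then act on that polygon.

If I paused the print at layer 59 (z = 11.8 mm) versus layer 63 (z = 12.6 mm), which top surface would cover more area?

layer 63 (z = 12.6 mm)

Layer 59 (z = 11.8): the cube is present — its section is the full 22×23.5 rectangle (area 517.00 mm²); the cylinder at (4.5, 15.5) is absent (z outside [12, 28]); Merging all regions: only the 22×23.5 cube is present, so the union is just that shape — area = 517.00 mm². So its area = 517.00 mm². Layer 63 (z = 12.6): the cube (footprint 22×23.5) is included at this height (area 517.00 mm²); the cylinder at (4.5, 15.5): section is a regular 32-gon, circumradius r=10.5 (area = (32/2)·10.500²·sin(360°/32) = 344.14 mm²); Combining (union): the regions partially overlap — summed areas 861.14 mm² minus the doubly-counted overlap 242.30 mm² gives 618.84 mm² — area = 618.84 mm². So its area = 618.84 mm². Layer 63 is larger (618.84 vs 517.00 mm²).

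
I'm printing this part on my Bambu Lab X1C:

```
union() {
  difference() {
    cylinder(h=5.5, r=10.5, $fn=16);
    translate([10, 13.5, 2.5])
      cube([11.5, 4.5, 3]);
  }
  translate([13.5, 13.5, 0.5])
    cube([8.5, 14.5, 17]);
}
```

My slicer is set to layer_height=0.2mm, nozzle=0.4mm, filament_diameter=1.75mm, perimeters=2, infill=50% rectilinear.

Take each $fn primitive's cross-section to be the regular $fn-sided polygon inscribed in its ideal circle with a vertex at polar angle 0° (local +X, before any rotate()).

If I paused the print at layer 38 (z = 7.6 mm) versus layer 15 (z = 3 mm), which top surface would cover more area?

Layer 38 (z = 7.6): the cylinder is not intersected at this z (z outside [0, 5.5]); the cube at (10, 13.5) is not intersected at this z (z outside [2.5, 5.5]); After the difference (first − rest): the first operand is absent here, so nothing remains; the cube at (13.5, 13.5) (footprint 8.5×14.5) is included at this height (area 123.25 mm²); Combining (union): only the 8.5×14.5 cube at (13.5, 13.5) is present, so the union is just that shape — area = 123.25 mm². So its area = 123.25 mm². Layer 15 (z = 3): the r=10.5 cylinder contributes a regular 16-gon of circumradius 10.5 (area = (16/2)·10.500²·sin(360°/16) = 337.53 mm²); the 11.5×4.5 cube at (10, 13.5) contributes its full rectangle (area 51.75 mm²); After the difference (first − rest): starting from the r=10.5 cylinder (337.53 mm²), the 11.5×4.5 cube at (10, 13.5) misses the remaining region (no effect) — area = 337.53 mm²; the cube at (13.5, 13.5) (footprint 8.5×14.5) is included at this height (area 123.25 mm²); Combining (union): the 2 present regions are separate (no shared area or edge), so areas and boundary lengths simply add and each stays a separate island — area = 460.78 mm². So its area = 460.78 mm². Layer 15 is larger (460.78 vs 123.25 mm²).

layer 15 (z = 3 mm)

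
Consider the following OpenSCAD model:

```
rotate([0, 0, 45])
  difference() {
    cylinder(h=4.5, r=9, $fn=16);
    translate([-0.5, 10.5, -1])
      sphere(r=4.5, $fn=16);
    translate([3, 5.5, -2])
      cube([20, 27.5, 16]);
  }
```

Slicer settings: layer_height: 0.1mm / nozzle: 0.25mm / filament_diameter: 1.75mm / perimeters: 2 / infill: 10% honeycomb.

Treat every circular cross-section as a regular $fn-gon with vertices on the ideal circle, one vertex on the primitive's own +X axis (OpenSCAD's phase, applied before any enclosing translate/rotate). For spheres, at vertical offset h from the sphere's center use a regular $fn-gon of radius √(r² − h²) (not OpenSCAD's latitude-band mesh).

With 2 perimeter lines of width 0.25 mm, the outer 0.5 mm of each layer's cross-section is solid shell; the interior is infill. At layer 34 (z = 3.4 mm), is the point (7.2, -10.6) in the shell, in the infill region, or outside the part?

At z = 3.4 mm: the cylinder: section is a regular 16-gon, circumradius r=9; the r=4.5 sphere at (-0.5, 10.5) slices to a regular 16-gon of circumradius 0.943 (√(r²−h²) with h=4.4 from center); the cube at (3, 5.5) (footprint 20×27.5) is included at this height; After the difference (first − rest): starting from the r=9 cylinder, the r=4.5 sphere at (-0.5, 10.5) misses the remaining region (no effect); the 20×27.5 cube at (3, 5.5) partially overlaps it — only the 6.89 mm² overlap (of its 550.00 mm²) is removed, clipping the outline — 1 connected region; (whole slice rotated 45° about Z — lengths, areas and connectivity unchanged). Overall, the cross-section is a single solid region. Undo the 45° rotation: the query point maps to (-2.404, -12.587) in the un-rotated model frame. The nearest boundary edge runs (-0.00, -9.00)→(-3.44, -8.31); distance from the point to it = 3.99 mm. The point is not inside any of the regions above, so it lies outside the cross-section (3.99 mm from the nearest boundary).

outside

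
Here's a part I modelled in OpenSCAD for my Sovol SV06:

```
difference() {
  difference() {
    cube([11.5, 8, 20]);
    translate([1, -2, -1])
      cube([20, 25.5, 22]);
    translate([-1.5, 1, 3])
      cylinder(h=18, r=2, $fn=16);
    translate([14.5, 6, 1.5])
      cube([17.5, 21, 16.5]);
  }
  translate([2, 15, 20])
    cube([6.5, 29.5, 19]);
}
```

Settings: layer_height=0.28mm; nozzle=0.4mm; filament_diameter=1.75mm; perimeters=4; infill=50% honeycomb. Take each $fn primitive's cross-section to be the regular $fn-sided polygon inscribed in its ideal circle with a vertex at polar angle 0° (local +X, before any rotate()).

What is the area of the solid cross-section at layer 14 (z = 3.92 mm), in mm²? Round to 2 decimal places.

7.20 mm²

At z = 3.92 mm: the cube (footprint 11.5×8) is included at this height (area 92.00 mm²); the cube at (1, -2) (footprint 20×25.5) is included at this height (area 510.00 mm²); the r=2 cylinder at (-1.5, 1) contributes a regular 16-gon of circumradius 2 (area = (16/2)·2.000²·sin(360°/16) = 12.25 mm²); the cube at (14.5, 6) (footprint 17.5×21) is included at this height (area 367.50 mm²); Subtracting the remaining from the first: starting from the 11.5×8 cube (92.00 mm²), the 20×25.5 cube at (1, -2) partially overlaps it — only the 84.00 mm² overlap (of its 510.00 mm²) is removed, clipping the outline; the r=2 cylinder at (-1.5, 1) partially overlaps it — only the 0.80 mm² overlap (of its 12.25 mm²) is removed, clipping the outline; the 17.5×21 cube at (14.5, 6) misses the remaining region (no effect) — area = 7.20 mm²; the cube at (2, 15) does not reach this height (z outside [20, 39]); Taking the first minus the rest: none of the subtracted shapes is present at this height, so that combined region is unchanged — area = 7.20 mm². Overall, the cross-section is a single solid region. Net area = 7.20 mm².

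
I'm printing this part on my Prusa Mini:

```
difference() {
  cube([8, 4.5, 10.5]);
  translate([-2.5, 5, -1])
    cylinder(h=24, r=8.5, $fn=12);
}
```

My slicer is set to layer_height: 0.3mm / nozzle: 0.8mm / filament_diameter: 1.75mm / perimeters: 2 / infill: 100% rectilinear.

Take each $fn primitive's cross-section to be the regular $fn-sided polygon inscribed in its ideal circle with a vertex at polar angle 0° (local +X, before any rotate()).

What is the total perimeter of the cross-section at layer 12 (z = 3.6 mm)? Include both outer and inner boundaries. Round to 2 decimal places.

At z = 3.6 mm: the cube is present — its section is the full 8×4.5 rectangle (perimeter 25.00 mm); the cylinder at (-2.5, 5): section is a regular 12-gon, circumradius r=8.5 (perimeter = 2·12·8.500·sin(180°/12) = 52.80 mm); Taking the first minus the rest: starting from the 8×4.5 cube, the r=8.5 cylinder at (-2.5, 5) partially overlaps it — only the 23.48 mm² overlap (of its 216.75 mm²) is removed, clipping the outline — boundary = 15.47 mm. Overall, the cross-section is a single solid region. Total boundary length (outer) = 15.47 mm.

15.47 mm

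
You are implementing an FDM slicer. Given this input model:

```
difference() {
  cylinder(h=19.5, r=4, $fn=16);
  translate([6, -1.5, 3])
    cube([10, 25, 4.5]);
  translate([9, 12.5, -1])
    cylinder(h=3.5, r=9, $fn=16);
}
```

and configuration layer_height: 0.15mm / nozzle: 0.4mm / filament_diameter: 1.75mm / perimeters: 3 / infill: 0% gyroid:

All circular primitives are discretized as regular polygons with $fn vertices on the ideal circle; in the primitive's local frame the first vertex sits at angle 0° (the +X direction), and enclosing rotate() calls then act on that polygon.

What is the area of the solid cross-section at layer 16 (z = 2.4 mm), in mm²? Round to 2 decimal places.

48.98 mm²

At z = 2.4 mm: the r=4 cylinder gives a regular 16-gon of circumradius 4 (constant along its height) (area = (16/2)·4.000²·sin(360°/16) = 48.98 mm²); the cube at (6, -1.5) is not intersected at this z (z outside [3, 7.5]); the r=9 cylinder at (9, 12.5) gives a regular 16-gon of circumradius 9 (constant along its height) (area = (16/2)·9.000²·sin(360°/16) = 247.98 mm²); After the difference (first − rest): starting from the r=4 cylinder (48.98 mm²), the r=9 cylinder at (9, 12.5) misses the remaining region (no effect) — area = 48.98 mm². Overall, the cross-section is a single solid region. Net area = 48.98 mm².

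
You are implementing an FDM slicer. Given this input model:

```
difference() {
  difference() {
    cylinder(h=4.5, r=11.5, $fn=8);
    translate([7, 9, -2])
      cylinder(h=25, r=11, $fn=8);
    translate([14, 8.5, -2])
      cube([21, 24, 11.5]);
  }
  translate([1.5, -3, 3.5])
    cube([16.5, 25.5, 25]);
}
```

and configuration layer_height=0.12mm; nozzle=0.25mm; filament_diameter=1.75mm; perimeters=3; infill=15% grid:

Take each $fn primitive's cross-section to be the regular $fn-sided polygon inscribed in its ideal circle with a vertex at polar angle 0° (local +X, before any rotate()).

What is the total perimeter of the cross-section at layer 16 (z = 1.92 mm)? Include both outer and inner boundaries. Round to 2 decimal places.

71.50 mm

At z = 1.92 mm: the r=11.5 cylinder gives a regular 8-gon of circumradius 11.5 (constant along its height) (perimeter = 2·8·11.500·sin(180°/8) = 70.41 mm); the r=11 cylinder at (7, 9) gives a regular 8-gon of circumradius 11 (constant along its height) (perimeter = 2·8·11.000·sin(180°/8) = 67.35 mm); the cube at (14, 8.5) is present — its section is the full 21×24 rectangle (perimeter 90.00 mm); After the difference (first − rest): starting from the r=11.5 cylinder, the r=11 cylinder at (7, 9) partially overlaps it — only the 127.38 mm² overlap (of its 342.24 mm²) is removed, clipping the outline; the 21×24 cube at (14, 8.5) misses the remaining region (no effect) — boundary = 71.50 mm; the cube at (1.5, -3) is absent (z outside [3.5, 28.5]); Subtracting the remaining from the first: none of the subtracted shapes is present at this height, so the result so far is unchanged — boundary = 71.50 mm. Overall, the cross-section is a single solid region. Total boundary length (outer) = 71.50 mm.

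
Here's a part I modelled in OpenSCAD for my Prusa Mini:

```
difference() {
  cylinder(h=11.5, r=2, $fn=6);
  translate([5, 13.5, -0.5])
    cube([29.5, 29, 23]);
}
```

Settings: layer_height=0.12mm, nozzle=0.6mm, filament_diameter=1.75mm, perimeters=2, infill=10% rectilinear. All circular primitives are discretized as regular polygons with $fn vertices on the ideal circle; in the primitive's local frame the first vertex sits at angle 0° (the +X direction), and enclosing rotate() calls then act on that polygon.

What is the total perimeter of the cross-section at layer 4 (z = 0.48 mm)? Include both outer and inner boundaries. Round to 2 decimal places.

At z = 0.48 mm: the r=2 cylinder contributes a regular 6-gon of circumradius 2 (perimeter = 2·6·2.000·sin(180°/6) = 12.00 mm); the cube at (5, 13.5) (footprint 29.5×29) is included at this height (perimeter 117.00 mm); After the difference (first − rest): starting from the r=2 cylinder, the 29.5×29 cube at (5, 13.5) misses the remaining region (no effect) — boundary = 12.00 mm. Overall, the cross-section is a single solid region. Total boundary length (outer) = 12.00 mm.

12.00 mm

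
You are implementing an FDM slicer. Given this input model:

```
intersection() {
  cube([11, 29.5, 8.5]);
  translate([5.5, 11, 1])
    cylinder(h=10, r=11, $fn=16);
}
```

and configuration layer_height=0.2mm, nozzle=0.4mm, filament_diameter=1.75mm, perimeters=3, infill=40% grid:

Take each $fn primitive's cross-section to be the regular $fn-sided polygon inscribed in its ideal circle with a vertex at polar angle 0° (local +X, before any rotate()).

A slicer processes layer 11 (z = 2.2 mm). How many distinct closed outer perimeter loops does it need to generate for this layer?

At z = 2.2 mm: the cube (footprint 11×29.5) is included at this height; the r=11 cylinder at (5.5, 11) contributes a regular 16-gon of circumradius 11; After intersecting: the r=11 cylinder at (5.5, 11) partially overlaps the 11×29.5 cube; clipping to the common part keeps 228.40 mm² — 1 connected region. The result has 1 disconnected region.

1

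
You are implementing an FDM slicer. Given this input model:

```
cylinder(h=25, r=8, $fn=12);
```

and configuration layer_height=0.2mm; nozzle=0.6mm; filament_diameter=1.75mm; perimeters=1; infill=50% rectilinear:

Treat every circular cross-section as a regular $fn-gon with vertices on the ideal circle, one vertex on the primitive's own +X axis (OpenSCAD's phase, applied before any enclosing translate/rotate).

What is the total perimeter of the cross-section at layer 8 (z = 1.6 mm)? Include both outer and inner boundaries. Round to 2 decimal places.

49.69 mm

At z = 1.6 mm: the r=8 cylinder gives a regular 12-gon of circumradius 8 (constant along its height) (perimeter = 2·12·8.000·sin(180°/12) = 49.69 mm). Overall, the cross-section is a single solid region. Total boundary length (outer) = 49.69 mm.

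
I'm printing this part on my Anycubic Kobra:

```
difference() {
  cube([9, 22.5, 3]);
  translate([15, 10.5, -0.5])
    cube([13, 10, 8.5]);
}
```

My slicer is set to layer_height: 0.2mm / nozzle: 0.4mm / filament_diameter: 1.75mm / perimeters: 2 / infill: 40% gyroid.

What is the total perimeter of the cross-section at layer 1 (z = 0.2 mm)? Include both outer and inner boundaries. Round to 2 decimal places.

At z = 0.2 mm: the cube is present — its section is the full 9×22.5 rectangle (perimeter 63.00 mm); the cube at (15, 10.5) (footprint 13×10) is included at this height (perimeter 46.00 mm); After the difference (first − rest): starting from the 9×22.5 cube, the 13×10 cube at (15, 10.5) misses the remaining region (no effect) — boundary = 63.00 mm. Overall, the cross-section is a single solid region. Total boundary length (outer) = 63.00 mm.

63.00 mm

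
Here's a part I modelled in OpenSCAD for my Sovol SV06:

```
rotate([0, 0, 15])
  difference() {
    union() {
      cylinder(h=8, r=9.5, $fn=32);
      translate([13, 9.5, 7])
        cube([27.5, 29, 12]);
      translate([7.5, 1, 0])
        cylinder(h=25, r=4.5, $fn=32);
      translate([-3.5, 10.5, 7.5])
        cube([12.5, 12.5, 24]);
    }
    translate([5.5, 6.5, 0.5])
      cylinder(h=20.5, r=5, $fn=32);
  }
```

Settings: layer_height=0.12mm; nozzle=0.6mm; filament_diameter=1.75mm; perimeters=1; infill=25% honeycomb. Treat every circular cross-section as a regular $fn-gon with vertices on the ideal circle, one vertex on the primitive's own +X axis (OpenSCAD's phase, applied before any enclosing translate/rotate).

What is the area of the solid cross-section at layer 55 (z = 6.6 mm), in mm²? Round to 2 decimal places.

252.83 mm²

At z = 6.6 mm: the r=9.5 cylinder contributes a regular 32-gon of circumradius 9.5 (area = (32/2)·9.500²·sin(360°/32) = 281.71 mm²); the cube at (13, 9.5) is not intersected at this z (z outside [7, 19]); the cylinder at (7.5, 1): section is a regular 32-gon, circumradius r=4.5 (area = (32/2)·4.500²·sin(360°/32) = 63.21 mm²); the cube at (-3.5, 10.5) is absent (z outside [7.5, 31.5]); Combining (union): the regions partially overlap — summed areas 344.92 mm² minus the doubly-counted overlap 45.35 mm² gives 299.57 mm² — area = 299.57 mm²; the r=5 cylinder at (5.5, 6.5) contributes a regular 32-gon of circumradius 5 (area = (32/2)·5.000²·sin(360°/32) = 78.04 mm²); After the difference (first − rest): starting from the result so far (299.57 mm²), the r=5 cylinder at (5.5, 6.5) partially overlaps it — only the 46.74 mm² overlap (of its 78.04 mm²) is removed, clipping the outline — area = 252.83 mm²; (rotated 15° about Z; rotation is an isometry so areas/perimeters/island counts are preserved). Overall, the cross-section is a single solid region. Net area = 252.83 mm².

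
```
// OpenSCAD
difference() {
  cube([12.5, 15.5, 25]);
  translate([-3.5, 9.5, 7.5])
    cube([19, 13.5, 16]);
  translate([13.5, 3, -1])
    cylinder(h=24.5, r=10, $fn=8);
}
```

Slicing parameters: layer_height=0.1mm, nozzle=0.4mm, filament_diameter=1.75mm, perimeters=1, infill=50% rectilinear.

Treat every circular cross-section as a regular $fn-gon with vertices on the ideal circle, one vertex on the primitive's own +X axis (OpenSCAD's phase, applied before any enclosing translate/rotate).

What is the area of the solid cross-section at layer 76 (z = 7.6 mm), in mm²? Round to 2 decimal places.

43.86 mm²

At z = 7.6 mm: the 12.5×15.5 cube contributes its full rectangle (area 193.75 mm²); the 19×13.5 cube at (-3.5, 9.5) contributes its full rectangle (area 256.50 mm²); the r=10 cylinder at (13.5, 3) contributes a regular 8-gon of circumradius 10 (area = (8/2)·10.000²·sin(360°/8) = 282.84 mm²); Subtracting the remaining from the first: starting from the 12.5×15.5 cube (193.75 mm²), the 19×13.5 cube at (-3.5, 9.5) partially overlaps it — only the 75.00 mm² overlap (of its 256.50 mm²) is removed, clipping the outline; the r=10 cylinder at (13.5, 3) partially overlaps it — only the 74.89 mm² overlap (of its 282.84 mm²) is removed, clipping the outline — area = 43.86 mm². Overall, the cross-section is a single solid region. Net area = 43.86 mm².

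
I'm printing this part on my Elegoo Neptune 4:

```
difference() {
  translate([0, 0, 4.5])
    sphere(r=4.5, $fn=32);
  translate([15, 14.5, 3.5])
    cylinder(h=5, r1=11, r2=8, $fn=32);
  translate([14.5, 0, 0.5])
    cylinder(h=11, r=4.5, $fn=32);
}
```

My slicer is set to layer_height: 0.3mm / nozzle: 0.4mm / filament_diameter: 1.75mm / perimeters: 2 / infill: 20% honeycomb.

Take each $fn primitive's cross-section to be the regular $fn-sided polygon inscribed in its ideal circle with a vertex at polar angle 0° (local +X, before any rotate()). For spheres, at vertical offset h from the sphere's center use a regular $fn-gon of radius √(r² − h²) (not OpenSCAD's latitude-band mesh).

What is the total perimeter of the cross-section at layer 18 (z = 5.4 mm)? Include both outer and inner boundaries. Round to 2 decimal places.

27.66 mm

At z = 5.4 mm: the r=4.5 sphere contributes a regular 32-gon of circumradius √(4.5²−0.9²) = 4.409 (perimeter = 2·32·4.409·sin(180°/32) = 27.66 mm); the cone at (15, 14.5): at t=0.380 of its height the radius interpolates to r₁+(r₂−r₁)t = 9.860, giving a regular 32-gon of that circumradius (perimeter = 2·32·9.860·sin(180°/32) = 61.85 mm); the r=4.5 cylinder at (14.5, 0) contributes a regular 32-gon of circumradius 4.5 (perimeter = 2·32·4.500·sin(180°/32) = 28.23 mm); After the difference (first − rest): starting from the r=4.5 sphere, the cone at (15, 14.5) misses the remaining region (no effect); the r=4.5 cylinder at (14.5, 0) misses the remaining region (no effect) — boundary = 27.66 mm. Overall, the cross-section is a single solid region. Total boundary length (outer) = 27.66 mm.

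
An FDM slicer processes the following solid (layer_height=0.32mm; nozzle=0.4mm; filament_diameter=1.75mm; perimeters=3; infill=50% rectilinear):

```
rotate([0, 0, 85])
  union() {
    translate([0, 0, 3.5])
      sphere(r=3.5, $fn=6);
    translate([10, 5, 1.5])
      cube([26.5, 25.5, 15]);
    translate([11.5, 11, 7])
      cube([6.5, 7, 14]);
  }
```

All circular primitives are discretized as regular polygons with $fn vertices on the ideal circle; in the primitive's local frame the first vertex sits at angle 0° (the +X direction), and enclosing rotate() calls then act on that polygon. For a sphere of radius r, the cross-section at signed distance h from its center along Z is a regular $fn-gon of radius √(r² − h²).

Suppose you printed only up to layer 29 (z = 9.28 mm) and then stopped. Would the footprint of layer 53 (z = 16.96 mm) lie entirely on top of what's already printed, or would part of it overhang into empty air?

entirely on top

Compare the two slices. At z = 9.28: the sphere does not reach this height (|z−center|=5.780 > r=3.5); the 26.5×25.5 cube at (10, 5) contributes its full rectangle (area 675.75 mm²); the cube at (11.5, 11) (footprint 6.5×7) is included at this height (area 45.50 mm²); Taking the union: the 6.5×7 cube at (11.5, 11) lies entirely inside the 26.5×25.5 cube at (10, 5), so the union is just the 26.5×25.5 cube at (10, 5) — area = 675.75 mm²; (rotated 85° about Z; rotation is an isometry so areas/perimeters/island counts are preserved). At z = 16.96: the sphere is absent (|z−center|=13.460 > r=3.5); the cube at (10, 5) is not intersected at this z (z outside [1.5, 16.5]); the cube at (11.5, 11) is present — its section is the full 6.5×7 rectangle (area 45.50 mm²); Combining (union): only the 6.5×7 cube at (11.5, 11) is present, so the union is just that shape — area = 45.50 mm²; (whole slice rotated 85° about Z — lengths, areas and connectivity unchanged). Checking containment: the cross-section at z = 16.96 is a subset of the cross-section at z = 9.28.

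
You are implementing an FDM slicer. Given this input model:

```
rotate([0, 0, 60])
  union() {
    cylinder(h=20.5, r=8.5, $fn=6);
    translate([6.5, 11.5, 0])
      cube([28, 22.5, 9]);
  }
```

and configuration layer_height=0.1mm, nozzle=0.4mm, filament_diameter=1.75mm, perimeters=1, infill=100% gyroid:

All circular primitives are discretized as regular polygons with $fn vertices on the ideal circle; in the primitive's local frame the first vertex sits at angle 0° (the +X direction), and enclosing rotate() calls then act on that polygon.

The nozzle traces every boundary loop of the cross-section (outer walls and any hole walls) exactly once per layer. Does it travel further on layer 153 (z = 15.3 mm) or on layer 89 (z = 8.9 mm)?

Layer 153 (z = 15.3): the cylinder: section is a regular 6-gon, circumradius r=8.5 (perimeter = 2·6·8.500·sin(180°/6) = 51.00 mm); the cube at (6.5, 11.5) is not intersected at this z (z outside [0, 9]); Merging all regions: only the r=8.5 cylinder is present, so the union is just that shape — boundary = 51.00 mm; (whole slice rotated 60° about Z — lengths, areas and connectivity unchanged). So its perimeter = 51.00 mm. Layer 89 (z = 8.9): the cylinder: section is a regular 6-gon, circumradius r=8.5 (perimeter = 2·6·8.500·sin(180°/6) = 51.00 mm); the cube at (6.5, 11.5) is present — its section is the full 28×22.5 rectangle (perimeter 101.00 mm); Merging all regions: the 2 present regions are separate (no shared area or edge), so areas and boundary lengths simply add and each stays a separate island — boundary = 152.00 mm; (rotated 60° about Z; rotation is an isometry so areas/perimeters/island counts are preserved). So its perimeter = 152.00 mm. Layer 89 is larger (152.00 vs 51.00 mm).

layer 89 (z = 8.9 mm)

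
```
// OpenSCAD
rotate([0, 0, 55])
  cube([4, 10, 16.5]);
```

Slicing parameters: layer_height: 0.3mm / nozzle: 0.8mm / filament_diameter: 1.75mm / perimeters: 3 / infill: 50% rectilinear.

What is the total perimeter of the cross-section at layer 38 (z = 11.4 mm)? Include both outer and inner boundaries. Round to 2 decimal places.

28.00 mm

At z = 11.4 mm: the 4×10 cube contributes its full rectangle (perimeter 28.00 mm); (rotated 55° about Z; rotation is an isometry so areas/perimeters/island counts are preserved). Overall, the cross-section is a single solid region. Total boundary length (outer) = 28.00 mm.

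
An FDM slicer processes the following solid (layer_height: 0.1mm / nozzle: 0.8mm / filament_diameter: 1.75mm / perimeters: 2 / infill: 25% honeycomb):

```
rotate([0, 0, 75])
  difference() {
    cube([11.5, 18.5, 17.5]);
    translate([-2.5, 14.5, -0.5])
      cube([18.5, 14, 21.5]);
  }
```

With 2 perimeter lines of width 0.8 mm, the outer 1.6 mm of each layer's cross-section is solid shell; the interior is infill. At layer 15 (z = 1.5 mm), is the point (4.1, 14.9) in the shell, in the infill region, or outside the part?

At z = 1.5 mm: the 11.5×18.5 cube contributes its full rectangle; the 18.5×14 cube at (-2.5, 14.5) contributes its full rectangle; Taking the first minus the rest: starting from the 11.5×18.5 cube, the 18.5×14 cube at (-2.5, 14.5) partially overlaps it — only the 46.00 mm² overlap (of its 259.00 mm²) is removed, clipping the outline — 1 connected region; (rotated 75° about Z; rotation is an isometry so areas/perimeters/island counts are preserved). Overall, the cross-section is a single solid region. Undo the 75° rotation: the query point maps to (15.453, -0.104) in the un-rotated model frame. The nearest boundary edge runs (11.50, 0.00)→(0.00, 0.00); distance from the point to it = 3.95 mm. The point is not inside any of the regions above, so it lies outside the cross-section (3.95 mm from the nearest boundary).

outside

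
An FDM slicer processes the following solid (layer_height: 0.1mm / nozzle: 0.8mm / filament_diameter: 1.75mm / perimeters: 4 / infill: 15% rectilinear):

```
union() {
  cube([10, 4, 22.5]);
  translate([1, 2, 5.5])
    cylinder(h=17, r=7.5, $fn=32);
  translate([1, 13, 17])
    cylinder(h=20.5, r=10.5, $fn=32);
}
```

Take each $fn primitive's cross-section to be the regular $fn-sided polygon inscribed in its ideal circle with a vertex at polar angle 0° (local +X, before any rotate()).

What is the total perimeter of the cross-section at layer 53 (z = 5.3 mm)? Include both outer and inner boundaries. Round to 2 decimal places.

28.00 mm

At z = 5.3 mm: the 10×4 cube contributes its full rectangle (perimeter 28.00 mm); the cylinder at (1, 2) is not intersected at this z (z outside [5.5, 22.5]); the cylinder at (1, 13) is absent (z outside [17, 37.5]); Combining (union): only the 10×4 cube is present, so the union is just that shape — boundary = 28.00 mm. Overall, the cross-section is a single solid region. Total boundary length (outer) = 28.00 mm.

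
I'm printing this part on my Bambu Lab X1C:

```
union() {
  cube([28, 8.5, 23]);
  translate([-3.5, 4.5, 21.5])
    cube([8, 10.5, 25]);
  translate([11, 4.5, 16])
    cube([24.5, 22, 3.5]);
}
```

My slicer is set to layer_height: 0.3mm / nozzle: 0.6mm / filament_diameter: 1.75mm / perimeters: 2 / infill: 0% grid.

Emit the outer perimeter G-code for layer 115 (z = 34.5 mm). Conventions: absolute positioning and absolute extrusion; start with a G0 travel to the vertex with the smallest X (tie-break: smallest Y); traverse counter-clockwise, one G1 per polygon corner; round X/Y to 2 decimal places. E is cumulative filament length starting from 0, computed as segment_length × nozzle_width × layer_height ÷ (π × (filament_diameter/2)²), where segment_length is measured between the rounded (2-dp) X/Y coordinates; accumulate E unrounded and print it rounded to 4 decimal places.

At z = 34.5 mm: the cube is not intersected at this z (z outside [0, 23]); the cube at (-3.5, 4.5) (footprint 8×10.5) is included at this height; the cube at (11, 4.5) is not intersected at this z (z outside [16, 19.5]); Merging all regions: only the 8×10.5 cube at (-3.5, 4.5) is present, so the union is just that shape — 1 connected region. The outline is a single polygon with 4 vertices. Extrusion per mm of travel: 0.6 × 0.3 / (π × 0.875²) = 0.074835. Accumulating E over each segment gives final E = 2.7689.

G0 X-3.50 Y4.50 Z34.50
G1 X4.50 Y4.50 E0.5987
G1 X4.50 Y15.00 E1.3845
G1 X-3.50 Y15.00 E1.9831
G1 X-3.50 Y4.50 E2.7689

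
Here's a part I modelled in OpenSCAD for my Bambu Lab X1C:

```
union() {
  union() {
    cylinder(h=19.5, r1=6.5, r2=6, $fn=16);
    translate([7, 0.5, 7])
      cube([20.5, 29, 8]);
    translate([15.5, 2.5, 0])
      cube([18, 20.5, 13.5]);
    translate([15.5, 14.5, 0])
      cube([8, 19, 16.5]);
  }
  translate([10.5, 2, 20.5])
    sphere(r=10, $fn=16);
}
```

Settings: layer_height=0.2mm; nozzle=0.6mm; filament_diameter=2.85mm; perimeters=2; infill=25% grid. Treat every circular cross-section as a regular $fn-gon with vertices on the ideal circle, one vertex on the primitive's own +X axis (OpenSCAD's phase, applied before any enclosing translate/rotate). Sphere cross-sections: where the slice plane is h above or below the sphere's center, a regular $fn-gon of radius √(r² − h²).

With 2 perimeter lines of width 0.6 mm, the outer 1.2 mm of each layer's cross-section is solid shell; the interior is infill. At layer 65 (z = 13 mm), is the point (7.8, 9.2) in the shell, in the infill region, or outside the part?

shell

At z = 13 mm: the cone contributes a regular 16-gon of circumradius 6.167 (interpolated between r1=6.5 and r2=6 at t=0.667); the cube at (7, 0.5) is present — its section is the full 20.5×29 rectangle; the cube at (15.5, 2.5) is present — its section is the full 18×20.5 rectangle; the cube at (15.5, 14.5) (footprint 8×19) is included at this height; Taking the union: the regions partially overlap (shared area 366.00 mm²), so overlapping operands fuse into one piece — 2 connected regions; the r=10 sphere at (10.5, 2) slices to a regular 16-gon of circumradius 6.614 (√(r²−h²) with h=7.5 from center); Taking the union: the regions partially overlap (shared area 78.86 mm²), so overlapping operands fuse into one piece — 1 connected region. Overall, the cross-section is a single solid region. The nearest boundary edge runs (7.00, 7.46)→(7.00, 29.50); distance from the point to it = 0.80 mm. The point is inside the cross-section, 0.80 mm from the nearest boundary — within the 1.2 mm shell band (2 × 0.6).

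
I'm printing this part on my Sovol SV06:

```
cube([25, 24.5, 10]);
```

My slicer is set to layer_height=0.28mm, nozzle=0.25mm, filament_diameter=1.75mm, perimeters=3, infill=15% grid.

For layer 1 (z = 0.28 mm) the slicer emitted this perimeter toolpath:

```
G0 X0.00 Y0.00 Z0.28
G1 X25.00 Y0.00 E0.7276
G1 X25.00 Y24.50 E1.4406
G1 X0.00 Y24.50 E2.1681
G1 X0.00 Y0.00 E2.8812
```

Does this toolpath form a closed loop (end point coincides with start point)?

Start point (G0): (0.00, 0.00). End point (last G1): the path returns to the start — closed.

yes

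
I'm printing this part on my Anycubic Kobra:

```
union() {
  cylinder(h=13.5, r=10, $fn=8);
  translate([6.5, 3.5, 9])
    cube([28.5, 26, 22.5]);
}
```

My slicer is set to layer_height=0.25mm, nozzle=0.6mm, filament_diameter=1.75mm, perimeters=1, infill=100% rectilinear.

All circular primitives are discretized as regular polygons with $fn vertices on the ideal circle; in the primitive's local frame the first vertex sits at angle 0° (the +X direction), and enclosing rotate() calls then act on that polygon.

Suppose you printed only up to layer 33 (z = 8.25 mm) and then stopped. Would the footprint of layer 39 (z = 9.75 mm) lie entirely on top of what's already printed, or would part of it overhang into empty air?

Compare the two slices. At z = 8.25: the cylinder: section is a regular 8-gon, circumradius r=10 (area = (8/2)·10.000²·sin(360°/8) = 282.84 mm²); the cube at (6.5, 3.5) is not intersected at this z (z outside [9, 31.5]); Taking the union: only the r=10 cylinder is present, so the union is just that shape — area = 282.84 mm². At z = 9.75: the r=10 cylinder contributes a regular 8-gon of circumradius 10 (area = (8/2)·10.000²·sin(360°/8) = 282.84 mm²); the cube at (6.5, 3.5) (footprint 28.5×26) is included at this height (area 741.00 mm²); Taking the union: the regions partially overlap — summed areas 1023.84 mm² minus the doubly-counted overlap 4.75 mm² gives 1019.09 mm² — area = 1019.09 mm². Checking containment: at z = 9.75 the cross-section extends beyond the z = 8.25 cross-section by about 736.25 mm².

part overhangs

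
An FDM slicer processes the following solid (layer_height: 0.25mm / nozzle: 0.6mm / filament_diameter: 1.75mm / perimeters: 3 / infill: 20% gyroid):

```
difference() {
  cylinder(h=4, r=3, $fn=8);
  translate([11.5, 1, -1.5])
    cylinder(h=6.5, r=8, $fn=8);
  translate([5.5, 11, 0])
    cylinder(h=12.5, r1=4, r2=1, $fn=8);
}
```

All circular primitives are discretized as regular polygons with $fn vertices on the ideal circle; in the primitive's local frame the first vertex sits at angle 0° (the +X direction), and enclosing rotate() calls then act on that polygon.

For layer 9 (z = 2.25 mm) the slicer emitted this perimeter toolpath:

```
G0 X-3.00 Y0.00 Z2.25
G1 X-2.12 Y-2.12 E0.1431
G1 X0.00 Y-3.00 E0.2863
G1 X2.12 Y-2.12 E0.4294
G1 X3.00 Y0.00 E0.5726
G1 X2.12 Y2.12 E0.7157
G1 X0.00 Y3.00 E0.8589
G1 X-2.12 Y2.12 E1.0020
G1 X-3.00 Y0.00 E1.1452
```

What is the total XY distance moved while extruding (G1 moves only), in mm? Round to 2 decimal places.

18.36 mm

Sum the Euclidean lengths of each G1 segment: total = 18.36 mm.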